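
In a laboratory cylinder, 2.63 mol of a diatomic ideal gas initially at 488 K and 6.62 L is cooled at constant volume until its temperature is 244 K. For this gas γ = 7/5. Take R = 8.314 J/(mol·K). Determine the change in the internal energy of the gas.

P₁ = nRT₁/V₁ = 2.63×8.314×488/6.62 = 1610 kPa.
Isochoric: V stays 6.62 L; P/T = const ⇒ T₂ = 244 K, P₂ = 806 kPa.
For an ideal gas ΔU = nCvΔT with Cv = (5/2)R = 20.8 J/(mol·K).
ΔU = 2.63×20.8×(244−488) = -13300 J.

-13300 J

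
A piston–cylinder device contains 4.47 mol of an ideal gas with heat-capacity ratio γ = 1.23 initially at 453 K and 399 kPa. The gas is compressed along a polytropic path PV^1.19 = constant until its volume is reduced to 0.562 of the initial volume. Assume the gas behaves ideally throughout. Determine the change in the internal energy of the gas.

V₁ = nRT₁/P₁ = 4.47×8.314×453/399 = 42.2 L.
Polytropic n=1.19: T₂ = T₁(V₁/V₂)^(n−1) = 453×(1.78)^0.19 = 505 K; P₂ = P₁(V₁/V₂)^n = 792 kPa.
For an ideal gas ΔU = nCvΔT with Cv = R/(γ−1) = 36.1 J/(mol·K).
ΔU = 4.47×36.1×(505−453) = 8470 J.

8470 J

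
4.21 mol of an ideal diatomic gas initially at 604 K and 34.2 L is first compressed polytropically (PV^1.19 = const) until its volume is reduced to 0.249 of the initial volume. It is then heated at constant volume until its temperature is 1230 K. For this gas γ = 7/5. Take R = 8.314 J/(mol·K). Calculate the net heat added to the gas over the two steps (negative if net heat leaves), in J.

21100 J

P₁ = nRT₁/V₁ = 4.21×8.314×604/34.2 = 618 kPa.
Step 1 — Polytropic n=1.19: T₂ = T₁(V₁/V₂)^(n−1) = 604×(4.02)^0.19 = 787 K; P₂ = P₁(V₁/V₂)^n = 3230 kPa.
W = (P₁V₁−P₂V₂)/(n−1) = (618×34.2−3230×8.52)/0.19 = -33600 J.
ΔU = nCvΔT = 4.21×20.8×(787−604) = 16000 J.
Q = ΔU + W = -17700 J.
State after step 1: P = 3230 kPa, V = 8.52 L, T = 787 K.
Step 2 — Isochoric: V stays 8.52 L; P/T = const ⇒ T₂ = 1230 K, P₂ = 5060 kPa.
W = 0 (no volume change).
ΔU = nCvΔT = 4.21×20.8×(1230−787) = 38800 J.
Q = ΔU = 38800 J.
Net over both steps: W = -33600 J, Q = 21100 J, ΔU = 54800 J.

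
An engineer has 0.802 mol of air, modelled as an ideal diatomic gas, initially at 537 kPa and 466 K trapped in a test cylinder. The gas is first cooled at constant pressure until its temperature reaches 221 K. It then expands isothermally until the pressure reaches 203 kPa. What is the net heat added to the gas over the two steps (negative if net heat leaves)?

-4280 J

V₁ = nRT₁/P₁ = 0.802×8.314×466/537 = 5.79 L.
Step 1 — Isobaric: P stays 537 kPa; V/T = const ⇒ T₂ = 221 K, V₂ = 2.74 L.
W = PΔV = 537×(2.74−5.79) kPa·L = -1630 J.
ΔU = nCvΔT = 0.802×20.8×(221−466) = -4080 J.
Q = ΔU + W = nCpΔT = -5720 J.
State after step 1: P = 537 kPa, V = 2.74 L, T = 221 K.
Step 2 — Isothermal: T stays 221 K; PV = const ⇒ V₂ = 7.26 L, P₂ = 203 kPa.
ΔU = 0 (ideal gas, T constant).
W = nRT ln(V₂/V₁) = 0.802×8.314×221×ln(2.65) = 1430 J.
Q = ΔU + W = 1430 J.
Net over both steps: W = -200 J, Q = -4280 J, ΔU = -4080 J.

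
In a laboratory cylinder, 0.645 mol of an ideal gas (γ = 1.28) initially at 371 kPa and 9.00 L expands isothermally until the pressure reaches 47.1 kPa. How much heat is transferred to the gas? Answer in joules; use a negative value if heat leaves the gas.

6890 J

T₁ = P₁V₁/(nR) = 371×9.00/(0.645×8.314) = 623 K.
Isothermal: T stays 623 K; PV = const ⇒ V₂ = 70.9 L, P₂ = 47.1 kPa.
ΔU = 0 (ideal gas, T constant).
W = nRT ln(V₂/V₁) = 0.645×8.314×623×ln(7.88) = 6890 J.
Q = ΔU + W = 6890 J.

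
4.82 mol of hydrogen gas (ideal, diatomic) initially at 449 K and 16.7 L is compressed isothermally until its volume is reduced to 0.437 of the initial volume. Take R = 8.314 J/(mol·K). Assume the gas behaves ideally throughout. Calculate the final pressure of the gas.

2470 kPa

P₁ = nRT₁/V₁ = 4.82×8.314×449/16.7 = 1080 kPa.
Isothermal: T stays 449 K; PV = const ⇒ V₂ = 7.30 L, P₂ = 2470 kPa.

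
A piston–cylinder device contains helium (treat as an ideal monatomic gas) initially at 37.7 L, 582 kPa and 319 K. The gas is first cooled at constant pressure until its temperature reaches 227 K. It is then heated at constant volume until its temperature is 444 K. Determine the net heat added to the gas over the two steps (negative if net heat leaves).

6570 J

n = P₁V₁/(RT₁) = 582×37.7/(8.314×319) = 8.27 mol.
Step 1 — Isobaric: P stays 582 kPa; V/T = const ⇒ T₂ = 227 K, V₂ = 26.8 L.
W = PΔV = 582×(26.8−37.7) kPa·L = -6330 J.
ΔU = nCvΔT = 8.27×12.5×(227−319) = -9490 J.
Q = ΔU + W = nCpΔT = -15800 J.
State after step 1: P = 582 kPa, V = 26.8 L, T = 227 K.
Step 2 — Isochoric: V stays 26.8 L; P/T = const ⇒ T₂ = 444 K, P₂ = 1140 kPa.
W = 0 (no volume change).
ΔU = nCvΔT = 8.27×12.5×(444−227) = 22400 J.
Q = ΔU = 22400 J.
Net over both steps: W = -6330 J, Q = 6570 J, ΔU = 12900 J.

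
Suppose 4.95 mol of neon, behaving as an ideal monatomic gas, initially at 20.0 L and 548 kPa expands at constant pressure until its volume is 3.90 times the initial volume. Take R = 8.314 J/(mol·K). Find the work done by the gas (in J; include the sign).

31800 J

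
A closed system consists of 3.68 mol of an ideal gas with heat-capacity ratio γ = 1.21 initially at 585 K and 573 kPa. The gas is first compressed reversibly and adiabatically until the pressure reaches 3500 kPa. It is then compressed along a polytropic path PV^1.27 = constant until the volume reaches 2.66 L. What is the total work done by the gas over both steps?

V₁ = nRT₁/P₁ = 3.68×8.314×585/573 = 31.2 L.
Step 1 — Adiabatic: T₂/T₁ = (P₂/P₁)^((γ−1)/γ) ⇒ T₂ = 585×(6.11)^0.174 = 801 K; V₂ = 7.00 L.
ΔU = nCvΔT = 3.68×39.6×(801−585) = 31400 J.
Q = 0 for an adiabatic process, so W = −ΔU = -31400 J.
State after step 1: P = 3500 kPa, V = 7.00 L, T = 801 K.
Step 2 — Polytropic n=1.27: T₂ = T₁(V₁/V₂)^(n−1) = 801×(2.63)^0.27 = 1040 K; P₂ = P₁(V₁/V₂)^n = 12000 kPa.
W = (P₁V₁−P₂V₂)/(n−1) = (3500×7.00−12000×2.66)/0.27 = -27100 J.
ΔU = nCvΔT = 3.68×39.6×(1040−801) = 34800 J.
Q = ΔU + W = 7740 J.
Net over both steps: W = -58500 J, Q = 7740 J, ΔU = 66300 J.

-58500 J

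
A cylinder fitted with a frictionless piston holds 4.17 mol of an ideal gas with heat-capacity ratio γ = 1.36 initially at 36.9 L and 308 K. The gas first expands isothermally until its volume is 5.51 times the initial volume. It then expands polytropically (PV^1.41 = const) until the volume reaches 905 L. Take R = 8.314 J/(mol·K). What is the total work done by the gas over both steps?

P₁ = nRT₁/V₁ = 4.17×8.314×308/36.9 = 289 kPa.
Step 1 — Isothermal: T stays 308 K; PV = const ⇒ V₂ = 203 L, P₂ = 52.5 kPa.
ΔU = 0 (ideal gas, T constant).
W = nRT ln(V₂/V₁) = 4.17×8.314×308×ln(5.51) = 18200 J.
Q = ΔU + W = 18200 J.
State after step 1: P = 52.5 kPa, V = 203 L, T = 308 K.
Step 2 — Polytropic n=1.41: T₂ = T₁(V₁/V₂)^(n−1) = 308×(0.225)^0.41 = 167 K; P₂ = P₁(V₁/V₂)^n = 6.40 kPa.
W = (P₁V₁−P₂V₂)/(n−1) = (52.5×203−6.40×905)/0.41 = 11900 J.
ΔU = nCvΔT = 4.17×23.1×(167−308) = -13600 J.
Q = ΔU + W = -1660 J.
Net over both steps: W = 30100 J, Q = 16600 J, ΔU = -13600 J.

30100 J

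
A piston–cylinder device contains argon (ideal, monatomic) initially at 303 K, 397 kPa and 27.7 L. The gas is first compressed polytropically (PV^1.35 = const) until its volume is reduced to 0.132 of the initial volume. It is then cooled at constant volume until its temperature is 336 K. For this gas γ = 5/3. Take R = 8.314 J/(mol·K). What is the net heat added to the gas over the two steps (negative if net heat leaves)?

-30600 J

n = P₁V₁/(RT₁) = 397×27.7/(8.314×303) = 4.37 mol.
Step 1 — Polytropic n=1.35: T₂ = T₁(V₁/V₂)^(n−1) = 303×(7.58)^0.35 = 616 K; P₂ = P₁(V₁/V₂)^n = 6110 kPa.
W = (P₁V₁−P₂V₂)/(n−1) = (397×27.7−6110×3.66)/0.35 = -32400 J.
ΔU = nCvΔT = 4.37×12.5×(616−303) = 17000 J.
Q = ΔU + W = -15400 J.
State after step 1: P = 6110 kPa, V = 3.66 L, T = 616 K.
Step 2 — Isochoric: V stays 3.66 L; P/T = const ⇒ T₂ = 336 K, P₂ = 3340 kPa.
W = 0 (no volume change).
ΔU = nCvΔT = 4.37×12.5×(336−616) = -15200 J.
Q = ΔU = -15200 J.
Net over both steps: W = -32400 J, Q = -30600 J, ΔU = 1800 J.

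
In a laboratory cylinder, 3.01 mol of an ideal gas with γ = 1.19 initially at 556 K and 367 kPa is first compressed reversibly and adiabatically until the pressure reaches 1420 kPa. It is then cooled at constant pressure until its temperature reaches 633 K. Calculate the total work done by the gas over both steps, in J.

V₁ = nRT₁/P₁ = 3.01×8.314×556/367 = 37.9 L.
Step 1 — Adiabatic: T₂/T₁ = (P₂/P₁)^((γ−1)/γ) ⇒ T₂ = 556×(3.87)^0.160 = 690 K; V₂ = 12.2 L.
ΔU = nCvΔT = 3.01×43.8×(690−556) = 17700 J.
Q = 0 for an adiabatic process, so W = −ΔU = -17700 J.
State after step 1: P = 1420 kPa, V = 12.2 L, T = 690 K.
Step 2 — Isobaric: P stays 1420 kPa; V/T = const ⇒ T₂ = 633 K, V₂ = 11.2 L.
W = PΔV = 1420×(11.2−12.2) kPa·L = -1430 J.
ΔU = nCvΔT = 3.01×43.8×(633−690) = -7520 J.
Q = ΔU + W = nCpΔT = -8950 J.
Net over both steps: W = -19100 J, Q = -8950 J, ΔU = 10100 J.

-19100 J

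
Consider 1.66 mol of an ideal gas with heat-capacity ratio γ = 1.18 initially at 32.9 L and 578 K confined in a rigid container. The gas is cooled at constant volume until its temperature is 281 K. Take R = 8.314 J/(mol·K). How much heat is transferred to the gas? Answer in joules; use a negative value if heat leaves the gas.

-22800 J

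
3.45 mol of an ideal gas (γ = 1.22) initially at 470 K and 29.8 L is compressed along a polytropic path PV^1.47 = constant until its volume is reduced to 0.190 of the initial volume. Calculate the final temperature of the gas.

1030 K

P₁ = nRT₁/V₁ = 3.45×8.314×470/29.8 = 452 kPa.
Polytropic n=1.47: T₂ = T₁(V₁/V₂)^(n−1) = 470×(5.26)^0.47 = 1030 K; P₂ = P₁(V₁/V₂)^n = 5200 kPa.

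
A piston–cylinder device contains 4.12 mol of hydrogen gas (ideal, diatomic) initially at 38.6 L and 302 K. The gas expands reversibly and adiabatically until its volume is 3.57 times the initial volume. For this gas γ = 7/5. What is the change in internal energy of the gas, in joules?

-10300 J

P₁ = nRT₁/V₁ = 4.12×8.314×302/38.6 = 268 kPa.
Adiabatic: TV^(γ−1) = const ⇒ T₂ = 302×(0.280)^0.400 = 182 K; PV^γ = const ⇒ P₂ = 45.1 kPa.
For an ideal gas ΔU = nCvΔT with Cv = (5/2)R = 20.8 J/(mol·K).
ΔU = 4.12×20.8×(182−302) = -10300 J.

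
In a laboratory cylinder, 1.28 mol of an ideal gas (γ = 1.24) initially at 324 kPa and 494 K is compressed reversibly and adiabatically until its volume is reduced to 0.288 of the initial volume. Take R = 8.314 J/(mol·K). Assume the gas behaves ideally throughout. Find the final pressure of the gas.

V₁ = nRT₁/P₁ = 1.28×8.314×494/324 = 16.2 L.
Adiabatic: TV^(γ−1) = const ⇒ T₂ = 494×(3.47)^0.240 = 666 K; PV^γ = const ⇒ P₂ = 1520 kPa.

1520 kPa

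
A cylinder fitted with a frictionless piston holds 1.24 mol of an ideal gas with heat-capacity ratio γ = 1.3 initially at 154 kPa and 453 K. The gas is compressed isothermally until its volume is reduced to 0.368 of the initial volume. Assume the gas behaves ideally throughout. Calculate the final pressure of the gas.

V₁ = nRT₁/P₁ = 1.24×8.314×453/154 = 30.3 L.
Isothermal: T stays 453 K; PV = const ⇒ V₂ = 11.2 L, P₂ = 418 kPa.

418 kPa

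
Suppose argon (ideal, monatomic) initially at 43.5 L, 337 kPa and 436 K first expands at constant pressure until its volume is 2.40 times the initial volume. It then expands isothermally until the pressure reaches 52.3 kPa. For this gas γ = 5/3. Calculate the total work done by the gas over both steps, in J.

86100 J

n = P₁V₁/(RT₁) = 337×43.5/(8.314×436) = 4.04 mol.
Step 1 — Isobaric: P stays 337 kPa; V/T = const ⇒ T₂ = 1050 K, V₂ = 104 L.
W = PΔV = 337×(104−43.5) kPa·L = 20500 J.
ΔU = nCvΔT = 4.04×12.5×(1050−436) = 30800 J.
Q = ΔU + W = nCpΔT = 51300 J.
State after step 1: P = 337 kPa, V = 104 L, T = 1050 K.
Step 2 — Isothermal: T stays 1050 K; PV = const ⇒ V₂ = 673 L, P₂ = 52.3 kPa.
ΔU = 0 (ideal gas, T constant).
W = nRT ln(V₂/V₁) = 4.04×8.314×1050×ln(6.44) = 65500 J.
Q = ΔU + W = 65500 J.
Net over both steps: W = 86100 J, Q = 117000 J, ΔU = 30800 J.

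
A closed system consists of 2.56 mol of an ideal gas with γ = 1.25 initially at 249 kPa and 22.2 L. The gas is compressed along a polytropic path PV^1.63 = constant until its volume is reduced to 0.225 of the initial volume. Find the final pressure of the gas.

2830 kPa

T₁ = P₁V₁/(nR) = 249×22.2/(2.56×8.314) = 260 K.
Polytropic n=1.63: T₂ = T₁(V₁/V₂)^(n−1) = 260×(4.44)^0.63 = 665 K; P₂ = P₁(V₁/V₂)^n = 2830 kPa.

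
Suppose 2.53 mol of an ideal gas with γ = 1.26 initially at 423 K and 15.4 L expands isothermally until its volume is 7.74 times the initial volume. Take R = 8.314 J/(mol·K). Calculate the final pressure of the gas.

P₁ = nRT₁/V₁ = 2.53×8.314×423/15.4 = 578 kPa.
Isothermal: T stays 423 K; PV = const ⇒ V₂ = 119 L, P₂ = 74.6 kPa.

74.6 kPa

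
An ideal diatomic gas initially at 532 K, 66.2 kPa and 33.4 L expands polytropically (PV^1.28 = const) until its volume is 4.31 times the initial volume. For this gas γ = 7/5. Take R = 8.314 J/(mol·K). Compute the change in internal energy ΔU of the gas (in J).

-1860 J

n = P₁V₁/(RT₁) = 66.2×33.4/(8.314×532) = 0.500 mol.
Polytropic n=1.28: T₂ = T₁(V₁/V₂)^(n−1) = 532×(0.232)^0.28 = 353 K; P₂ = P₁(V₁/V₂)^n = 10.2 kPa.
For an ideal gas ΔU = nCvΔT with Cv = (5/2)R = 20.8 J/(mol·K).
ΔU = 0.500×20.8×(353−532) = -1860 J.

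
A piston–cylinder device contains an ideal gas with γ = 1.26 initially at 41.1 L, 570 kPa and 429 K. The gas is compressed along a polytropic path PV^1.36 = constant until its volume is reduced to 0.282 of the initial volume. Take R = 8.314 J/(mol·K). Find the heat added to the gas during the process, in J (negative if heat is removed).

14400 J

n = P₁V₁/(RT₁) = 570×41.1/(8.314×429) = 6.57 mol.
Polytropic n=1.36: T₂ = T₁(V₁/V₂)^(n−1) = 429×(3.55)^0.36 = 677 K; P₂ = P₁(V₁/V₂)^n = 3190 kPa.
W = (P₁V₁−P₂V₂)/(n−1) = (570×41.1−3190×11.6)/0.36 = -37600 J.
ΔU = nCvΔT = 6.57×32.0×(677−429) = 52000 J.
Q = ΔU + W = 14400 J.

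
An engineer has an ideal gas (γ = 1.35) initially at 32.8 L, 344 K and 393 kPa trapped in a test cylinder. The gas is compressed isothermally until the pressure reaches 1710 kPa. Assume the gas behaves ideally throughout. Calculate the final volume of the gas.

7.54 L

Isothermal: T stays 344 K; PV = const ⇒ V₂ = 7.54 L, P₂ = 1710 kPa.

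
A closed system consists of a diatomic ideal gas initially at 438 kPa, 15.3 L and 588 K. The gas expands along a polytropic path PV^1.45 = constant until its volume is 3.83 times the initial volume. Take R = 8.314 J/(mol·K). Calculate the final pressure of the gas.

62.5 kPa

Polytropic n=1.45: T₂ = T₁(V₁/V₂)^(n−1) = 588×(0.261)^0.45 = 321 K; P₂ = P₁(V₁/V₂)^n = 62.5 kPa.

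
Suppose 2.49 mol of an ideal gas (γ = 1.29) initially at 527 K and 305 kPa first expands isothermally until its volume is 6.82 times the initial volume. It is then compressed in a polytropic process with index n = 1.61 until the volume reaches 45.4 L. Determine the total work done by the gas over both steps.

-11100 J

V₁ = nRT₁/P₁ = 2.49×8.314×527/305 = 35.8 L.
Step 1 — Isothermal: T stays 527 K; PV = const ⇒ V₂ = 244 L, P₂ = 44.7 kPa.
ΔU = 0 (ideal gas, T constant).
W = nRT ln(V₂/V₁) = 2.49×8.314×527×ln(6.82) = 20900 J.
Q = ΔU + W = 20900 J.
State after step 1: P = 44.7 kPa, V = 244 L, T = 527 K.
Step 2 — Polytropic n=1.61: T₂ = T₁(V₁/V₂)^(n−1) = 527×(5.37)^0.61 = 1470 K; P₂ = P₁(V₁/V₂)^n = 670 kPa.
W = (P₁V₁−P₂V₂)/(n−1) = (44.7×244−670×45.4)/0.61 = -32000 J.
ΔU = nCvΔT = 2.49×28.7×(1470−527) = 67300 J.
Q = ΔU + W = 35300 J.
Net over both steps: W = -11100 J, Q = 56300 J, ΔU = 67300 J.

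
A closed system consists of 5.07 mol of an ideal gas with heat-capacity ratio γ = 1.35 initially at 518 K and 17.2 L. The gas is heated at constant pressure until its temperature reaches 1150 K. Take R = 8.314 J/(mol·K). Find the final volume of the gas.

P₁ = nRT₁/V₁ = 5.07×8.314×518/17.2 = 1270 kPa.
Isobaric: P stays 1270 kPa; V/T = const ⇒ T₂ = 1150 K, V₂ = 38.2 L.

38.2 L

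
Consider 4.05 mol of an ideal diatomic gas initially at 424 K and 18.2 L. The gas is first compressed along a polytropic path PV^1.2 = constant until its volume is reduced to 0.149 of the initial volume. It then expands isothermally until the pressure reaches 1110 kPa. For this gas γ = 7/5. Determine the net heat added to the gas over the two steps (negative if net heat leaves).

23900 J

P₁ = nRT₁/V₁ = 4.05×8.314×424/18.2 = 784 kPa.
Step 1 — Polytropic n=1.2: T₂ = T₁(V₁/V₂)^(n−1) = 424×(6.71)^0.20 = 620 K; P₂ = P₁(V₁/V₂)^n = 7700 kPa.
W = (P₁V₁−P₂V₂)/(n−1) = (784×18.2−7700×2.71)/0.20 = -33100 J.
ΔU = nCvΔT = 4.05×20.8×(620−424) = 16500 J.
Q = ΔU + W = -16500 J.
State after step 1: P = 7700 kPa, V = 2.71 L, T = 620 K.
Step 2 — Isothermal: T stays 620 K; PV = const ⇒ V₂ = 18.8 L, P₂ = 1110 kPa.
ΔU = 0 (ideal gas, T constant).
W = nRT ln(V₂/V₁) = 4.05×8.314×620×ln(6.94) = 40500 J.
Q = ΔU + W = 40500 J.
Net over both steps: W = 7400 J, Q = 23900 J, ΔU = 16500 J.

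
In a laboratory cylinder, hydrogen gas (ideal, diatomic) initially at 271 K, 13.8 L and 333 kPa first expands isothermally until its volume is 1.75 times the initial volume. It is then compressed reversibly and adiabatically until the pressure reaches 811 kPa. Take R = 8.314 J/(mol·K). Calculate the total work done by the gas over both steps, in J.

n = P₁V₁/(RT₁) = 333×13.8/(8.314×271) = 2.04 mol.
Step 1 — Isothermal: T stays 271 K; PV = const ⇒ V₂ = 24.2 L, P₂ = 190 kPa.
ΔU = 0 (ideal gas, T constant).
W = nRT ln(V₂/V₁) = 2.04×8.314×271×ln(1.75) = 2570 J.
Q = ΔU + W = 2570 J.
State after step 1: P = 190 kPa, V = 24.2 L, T = 271 K.
Step 2 — Adiabatic: T₂/T₁ = (P₂/P₁)^((γ−1)/γ) ⇒ T₂ = 271×(4.26)^0.286 = 410 K; V₂ = 8.57 L.
ΔU = nCvΔT = 2.04×20.8×(410−271) = 5900 J.
Q = 0 for an adiabatic process, so W = −ΔU = -5900 J.
Net over both steps: W = -3320 J, Q = 2570 J, ΔU = 5900 J.

-3320 J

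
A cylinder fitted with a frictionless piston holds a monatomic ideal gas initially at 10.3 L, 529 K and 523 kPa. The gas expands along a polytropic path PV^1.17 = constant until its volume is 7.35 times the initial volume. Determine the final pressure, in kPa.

Polytropic n=1.17: T₂ = T₁(V₁/V₂)^(n−1) = 529×(0.136)^0.17 = 377 K; P₂ = P₁(V₁/V₂)^n = 50.7 kPa.

50.7 kPa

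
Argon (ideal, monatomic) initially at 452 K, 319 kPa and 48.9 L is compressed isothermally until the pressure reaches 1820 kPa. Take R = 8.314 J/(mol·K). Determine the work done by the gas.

-27200 J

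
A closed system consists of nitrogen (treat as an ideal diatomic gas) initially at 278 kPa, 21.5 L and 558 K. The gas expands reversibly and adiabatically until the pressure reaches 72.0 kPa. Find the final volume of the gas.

Adiabatic: T₂/T₁ = (P₂/P₁)^((γ−1)/γ) ⇒ T₂ = 558×(0.259)^0.286 = 379 K; V₂ = 56.4 L.

56.4 L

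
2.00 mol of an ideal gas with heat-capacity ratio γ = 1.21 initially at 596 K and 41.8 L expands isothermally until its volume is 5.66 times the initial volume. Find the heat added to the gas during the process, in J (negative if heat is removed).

P₁ = nRT₁/V₁ = 2.00×8.314×596/41.8 = 237 kPa.
Isothermal: T stays 596 K; PV = const ⇒ V₂ = 237 L, P₂ = 41.9 kPa.
ΔU = 0 (ideal gas, T constant).
W = nRT ln(V₂/V₁) = 2.00×8.314×596×ln(5.66) = 17200 J.
Q = ΔU + W = 17200 J.

17200 J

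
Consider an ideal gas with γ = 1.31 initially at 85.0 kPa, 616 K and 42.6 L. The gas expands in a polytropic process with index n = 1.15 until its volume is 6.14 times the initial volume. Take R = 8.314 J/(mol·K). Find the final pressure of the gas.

Polytropic n=1.15: T₂ = T₁(V₁/V₂)^(n−1) = 616×(0.163)^0.15 = 469 K; P₂ = P₁(V₁/V₂)^n = 10.5 kPa.

10.5 kPa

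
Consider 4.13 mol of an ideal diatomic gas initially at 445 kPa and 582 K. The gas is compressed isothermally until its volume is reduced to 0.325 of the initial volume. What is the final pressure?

1370 kPa

V₁ = nRT₁/P₁ = 4.13×8.314×582/445 = 44.9 L.
Isothermal: T stays 582 K; PV = const ⇒ V₂ = 14.6 L, P₂ = 1370 kPa.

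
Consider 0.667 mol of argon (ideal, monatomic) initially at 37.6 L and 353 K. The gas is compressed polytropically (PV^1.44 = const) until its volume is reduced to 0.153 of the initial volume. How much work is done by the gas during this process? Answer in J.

P₁ = nRT₁/V₁ = 0.667×8.314×353/37.6 = 52.1 kPa.
Polytropic n=1.44: T₂ = T₁(V₁/V₂)^(n−1) = 353×(6.54)^0.44 = 806 K; P₂ = P₁(V₁/V₂)^n = 777 kPa.
W = (P₁V₁−P₂V₂)/(n−1) = (52.1×37.6−777×5.75)/0.44 = -5710 J.

-5710 J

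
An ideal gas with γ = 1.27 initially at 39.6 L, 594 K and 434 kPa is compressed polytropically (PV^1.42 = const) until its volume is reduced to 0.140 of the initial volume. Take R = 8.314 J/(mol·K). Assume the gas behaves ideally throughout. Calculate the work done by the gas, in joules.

-52500 J

n = P₁V₁/(RT₁) = 434×39.6/(8.314×594) = 3.48 mol.
Polytropic n=1.42: T₂ = T₁(V₁/V₂)^(n−1) = 594×(7.14)^0.42 = 1360 K; P₂ = P₁(V₁/V₂)^n = 7080 kPa.
W = (P₁V₁−P₂V₂)/(n−1) = (434×39.6−7080×5.54)/0.42 = -52500 J.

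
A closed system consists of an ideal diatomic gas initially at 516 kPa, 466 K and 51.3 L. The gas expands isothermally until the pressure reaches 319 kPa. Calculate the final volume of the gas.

83.0 L

Isothermal: T stays 466 K; PV = const ⇒ V₂ = 83.0 L, P₂ = 319 kPa.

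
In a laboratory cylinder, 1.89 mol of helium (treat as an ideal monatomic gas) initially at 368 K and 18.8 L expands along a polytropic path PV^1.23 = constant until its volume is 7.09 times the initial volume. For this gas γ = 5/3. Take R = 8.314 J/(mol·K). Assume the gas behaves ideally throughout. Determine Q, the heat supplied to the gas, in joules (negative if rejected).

5970 J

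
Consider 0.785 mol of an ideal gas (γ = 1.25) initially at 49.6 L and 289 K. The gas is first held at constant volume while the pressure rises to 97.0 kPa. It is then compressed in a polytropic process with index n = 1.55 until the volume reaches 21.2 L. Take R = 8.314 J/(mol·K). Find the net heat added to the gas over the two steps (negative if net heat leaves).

18000 J

P₁ = nRT₁/V₁ = 0.785×8.314×289/49.6 = 38.0 kPa.
Step 1 — Isochoric: V stays 49.6 L; P/T = const ⇒ T₂ = 737 K, P₂ = 97.0 kPa.
W = 0 (no volume change).
ΔU = nCvΔT = 0.785×33.3×(737−289) = 11700 J.
Q = ΔU = 11700 J.
State after step 1: P = 97.0 kPa, V = 49.6 L, T = 737 K.
Step 2 — Polytropic n=1.55: T₂ = T₁(V₁/V₂)^(n−1) = 737×(2.34)^0.55 = 1180 K; P₂ = P₁(V₁/V₂)^n = 362 kPa.
W = (P₁V₁−P₂V₂)/(n−1) = (97.0×49.6−362×21.2)/0.55 = -5210 J.
ΔU = nCvΔT = 0.785×33.3×(1180−737) = 11500 J.
Q = ΔU + W = 6260 J.
Net over both steps: W = -5210 J, Q = 18000 J, ΔU = 23200 J.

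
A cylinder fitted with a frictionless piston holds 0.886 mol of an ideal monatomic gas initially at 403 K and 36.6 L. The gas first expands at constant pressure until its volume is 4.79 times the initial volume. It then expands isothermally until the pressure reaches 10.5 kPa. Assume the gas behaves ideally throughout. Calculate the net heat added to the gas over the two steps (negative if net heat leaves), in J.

P₁ = nRT₁/V₁ = 0.886×8.314×403/36.6 = 81.1 kPa.
Step 1 — Isobaric: P stays 81.1 kPa; V/T = const ⇒ T₂ = 1930 K, V₂ = 175 L.
W = PΔV = 81.1×(175−36.6) kPa·L = 11300 J.
ΔU = nCvΔT = 0.886×12.5×(1930−403) = 16900 J.
Q = ΔU + W = nCpΔT = 28100 J.
State after step 1: P = 81.1 kPa, V = 175 L, T = 1930 K.
Step 2 — Isothermal: T stays 1930 K; PV = const ⇒ V₂ = 1350 L, P₂ = 10.5 kPa.
ΔU = 0 (ideal gas, T constant).
W = nRT ln(V₂/V₁) = 0.886×8.314×1930×ln(7.72) = 29100 J.
Q = ΔU + W = 29100 J.
Net over both steps: W = 40300 J, Q = 57200 J, ΔU = 16900 J.

57200 J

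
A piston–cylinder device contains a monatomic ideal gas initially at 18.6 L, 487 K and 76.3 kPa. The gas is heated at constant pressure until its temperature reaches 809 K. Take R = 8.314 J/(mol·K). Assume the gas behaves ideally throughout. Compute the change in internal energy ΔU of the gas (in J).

n = P₁V₁/(RT₁) = 76.3×18.6/(8.314×487) = 0.351 mol.
Isobaric: P stays 76.3 kPa; V/T = const ⇒ T₂ = 809 K, V₂ = 30.9 L.
For an ideal gas ΔU = nCvΔT with Cv = (3/2)R = 12.5 J/(mol·K).
ΔU = 0.351×12.5×(809−487) = 1410 J.

1410 J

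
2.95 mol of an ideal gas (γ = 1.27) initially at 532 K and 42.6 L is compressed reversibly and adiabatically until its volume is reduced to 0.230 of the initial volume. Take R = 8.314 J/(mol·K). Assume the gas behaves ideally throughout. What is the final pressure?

P₁ = nRT₁/V₁ = 2.95×8.314×532/42.6 = 306 kPa.
Adiabatic: TV^(γ−1) = const ⇒ T₂ = 532×(4.35)^0.270 = 791 K; PV^γ = const ⇒ P₂ = 1980 kPa.

1980 kPa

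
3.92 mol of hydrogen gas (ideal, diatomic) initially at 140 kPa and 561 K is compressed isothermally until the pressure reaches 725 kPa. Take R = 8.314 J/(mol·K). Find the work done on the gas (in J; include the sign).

V₁ = nRT₁/P₁ = 3.92×8.314×561/140 = 131 L.
Isothermal: T stays 561 K; PV = const ⇒ V₂ = 25.2 L, P₂ = 725 kPa.
W = nRT ln(V₂/V₁) = 3.92×8.314×561×ln(0.193) = -30100 J.
Work done on the gas = −W_by = 30100 J.

30100 J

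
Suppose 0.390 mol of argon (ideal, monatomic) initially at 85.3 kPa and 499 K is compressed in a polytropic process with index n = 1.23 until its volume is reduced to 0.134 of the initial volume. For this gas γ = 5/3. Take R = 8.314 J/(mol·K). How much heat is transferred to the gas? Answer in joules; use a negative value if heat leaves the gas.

V₁ = nRT₁/P₁ = 0.390×8.314×499/85.3 = 19.0 L.
Polytropic n=1.23: T₂ = T₁(V₁/V₂)^(n−1) = 499×(7.46)^0.23 = 792 K; P₂ = P₁(V₁/V₂)^n = 1010 kPa.
W = (P₁V₁−P₂V₂)/(n−1) = (85.3×19.0−1010×2.54)/0.23 = -4130 J.
ΔU = nCvΔT = 0.390×12.5×(792−499) = 1430 J.
Q = ΔU + W = -2710 J.

-2710 J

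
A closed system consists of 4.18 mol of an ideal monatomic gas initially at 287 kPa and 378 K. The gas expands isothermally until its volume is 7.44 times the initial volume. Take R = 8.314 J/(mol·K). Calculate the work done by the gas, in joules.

V₁ = nRT₁/P₁ = 4.18×8.314×378/287 = 45.8 L.
Isothermal: T stays 378 K; PV = const ⇒ V₂ = 341 L, P₂ = 38.6 kPa.
W = nRT ln(V₂/V₁) = 4.18×8.314×378×ln(7.44) = 26400 J.

26400 J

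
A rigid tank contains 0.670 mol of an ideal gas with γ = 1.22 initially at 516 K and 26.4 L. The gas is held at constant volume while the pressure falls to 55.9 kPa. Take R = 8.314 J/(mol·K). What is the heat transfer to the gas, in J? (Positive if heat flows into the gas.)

P₁ = nRT₁/V₁ = 0.670×8.314×516/26.4 = 109 kPa.
Isochoric: V stays 26.4 L; P/T = const ⇒ T₂ = 265 K, P₂ = 55.9 kPa.
W = 0 (no volume change).
ΔU = nCvΔT = 0.670×37.8×(265−516) = -6360 J.
Q = ΔU = -6360 J.

-6360 J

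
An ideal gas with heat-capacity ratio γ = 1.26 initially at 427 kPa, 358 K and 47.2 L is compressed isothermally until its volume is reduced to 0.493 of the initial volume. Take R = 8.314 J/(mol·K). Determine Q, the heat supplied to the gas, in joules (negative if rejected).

-14300 J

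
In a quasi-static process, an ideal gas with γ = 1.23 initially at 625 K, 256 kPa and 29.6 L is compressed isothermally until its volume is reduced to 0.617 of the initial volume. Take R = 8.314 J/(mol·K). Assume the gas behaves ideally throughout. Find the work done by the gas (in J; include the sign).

n = P₁V₁/(RT₁) = 256×29.6/(8.314×625) = 1.46 mol.
Isothermal: T stays 625 K; PV = const ⇒ V₂ = 18.3 L, P₂ = 415 kPa.
W = nRT ln(V₂/V₁) = 1.46×8.314×625×ln(0.617) = -3660 J.

-3660 J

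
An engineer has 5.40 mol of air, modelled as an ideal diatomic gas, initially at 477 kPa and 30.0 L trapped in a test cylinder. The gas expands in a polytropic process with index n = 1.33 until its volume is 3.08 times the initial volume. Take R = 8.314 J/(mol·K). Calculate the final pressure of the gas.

107 kPa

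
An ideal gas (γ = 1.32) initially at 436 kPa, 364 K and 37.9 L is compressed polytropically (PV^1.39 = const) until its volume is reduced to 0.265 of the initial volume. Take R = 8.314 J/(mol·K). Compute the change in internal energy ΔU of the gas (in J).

n = P₁V₁/(RT₁) = 436×37.9/(8.314×364) = 5.46 mol.
Polytropic n=1.39: T₂ = T₁(V₁/V₂)^(n−1) = 364×(3.77)^0.39 = 611 K; P₂ = P₁(V₁/V₂)^n = 2760 kPa.
For an ideal gas ΔU = nCvΔT with Cv = R/(γ−1) = 26.0 J/(mol·K).
ΔU = 5.46×26.0×(611−364) = 35000 J.

35000 J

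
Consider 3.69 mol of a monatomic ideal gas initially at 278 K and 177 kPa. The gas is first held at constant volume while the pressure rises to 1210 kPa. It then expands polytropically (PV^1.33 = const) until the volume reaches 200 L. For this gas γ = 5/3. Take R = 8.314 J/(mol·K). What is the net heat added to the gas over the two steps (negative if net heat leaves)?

108000 J

V₁ = nRT₁/P₁ = 3.69×8.314×278/177 = 48.2 L.
Step 1 — Isochoric: V stays 48.2 L; P/T = const ⇒ T₂ = 1900 K, P₂ = 1210 kPa.
W = 0 (no volume change).
ΔU = nCvΔT = 3.69×12.5×(1900−278) = 74700 J.
Q = ΔU = 74700 J.
State after step 1: P = 1210 kPa, V = 48.2 L, T = 1900 K.
Step 2 — Polytropic n=1.33: T₂ = T₁(V₁/V₂)^(n−1) = 1900×(0.241)^0.33 = 1190 K; P₂ = P₁(V₁/V₂)^n = 182 kPa.
W = (P₁V₁−P₂V₂)/(n−1) = (1210×48.2−182×200)/0.33 = 66200 J.
ΔU = nCvΔT = 3.69×12.5×(1190−1900) = -32800 J.
Q = ΔU + W = 33400 J.
Net over both steps: W = 66200 J, Q = 108000 J, ΔU = 41900 J.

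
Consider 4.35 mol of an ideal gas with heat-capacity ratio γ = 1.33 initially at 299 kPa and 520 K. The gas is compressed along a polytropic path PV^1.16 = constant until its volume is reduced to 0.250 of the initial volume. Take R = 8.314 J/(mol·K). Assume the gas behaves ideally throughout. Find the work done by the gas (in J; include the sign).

-29200 J

V₁ = nRT₁/P₁ = 4.35×8.314×520/299 = 62.9 L.
Polytropic n=1.16: T₂ = T₁(V₁/V₂)^(n−1) = 520×(4.00)^0.16 = 649 K; P₂ = P₁(V₁/V₂)^n = 1490 kPa.
W = (P₁V₁−P₂V₂)/(n−1) = (299×62.9−1490×15.7)/0.16 = -29200 J.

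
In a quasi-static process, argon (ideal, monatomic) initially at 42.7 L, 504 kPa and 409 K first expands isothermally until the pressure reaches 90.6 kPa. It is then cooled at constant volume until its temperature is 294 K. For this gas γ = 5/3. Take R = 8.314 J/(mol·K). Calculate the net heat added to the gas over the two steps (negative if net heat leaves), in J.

27900 J

n = P₁V₁/(RT₁) = 504×42.7/(8.314×409) = 6.33 mol.
Step 1 — Isothermal: T stays 409 K; PV = const ⇒ V₂ = 238 L, P₂ = 90.6 kPa.
ΔU = 0 (ideal gas, T constant).
W = nRT ln(V₂/V₁) = 6.33×8.314×409×ln(5.56) = 36900 J.
Q = ΔU + W = 36900 J.
State after step 1: P = 90.6 kPa, V = 238 L, T = 409 K.
Step 2 — Isochoric: V stays 238 L; P/T = const ⇒ T₂ = 294 K, P₂ = 65.1 kPa.
W = 0 (no volume change).
ΔU = nCvΔT = 6.33×12.5×(294−409) = -9080 J.
Q = ΔU = -9080 J.
Net over both steps: W = 36900 J, Q = 27900 J, ΔU = -9080 J.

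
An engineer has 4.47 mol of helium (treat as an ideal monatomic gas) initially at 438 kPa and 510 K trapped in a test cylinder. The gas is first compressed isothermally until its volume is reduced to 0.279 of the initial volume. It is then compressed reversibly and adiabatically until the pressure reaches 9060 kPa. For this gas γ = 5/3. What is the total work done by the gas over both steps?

-53100 J

V₁ = nRT₁/P₁ = 4.47×8.314×510/438 = 43.3 L.
Step 1 — Isothermal: T stays 510 K; PV = const ⇒ V₂ = 12.1 L, P₂ = 1570 kPa.
ΔU = 0 (ideal gas, T constant).
W = nRT ln(V₂/V₁) = 4.47×8.314×510×ln(0.279) = -24200 J.
Q = ΔU + W = -24200 J.
State after step 1: P = 1570 kPa, V = 12.1 L, T = 510 K.
Step 2 — Adiabatic: T₂/T₁ = (P₂/P₁)^((γ−1)/γ) ⇒ T₂ = 510×(5.77)^0.400 = 1030 K; V₂ = 4.22 L.
ΔU = nCvΔT = 4.47×12.5×(1030−510) = 28900 J.
Q = 0 for an adiabatic process, so W = −ΔU = -28900 J.
Net over both steps: W = -53100 J, Q = -24200 J, ΔU = 28900 J.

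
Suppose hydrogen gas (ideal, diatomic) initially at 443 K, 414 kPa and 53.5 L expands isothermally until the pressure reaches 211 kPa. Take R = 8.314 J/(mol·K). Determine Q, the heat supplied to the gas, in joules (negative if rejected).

n = P₁V₁/(RT₁) = 414×53.5/(8.314×443) = 6.01 mol.
Isothermal: T stays 443 K; PV = const ⇒ V₂ = 105 L, P₂ = 211 kPa.
ΔU = 0 (ideal gas, T constant).
W = nRT ln(V₂/V₁) = 6.01×8.314×443×ln(1.96) = 14900 J.
Q = ΔU + W = 14900 J.

14900 J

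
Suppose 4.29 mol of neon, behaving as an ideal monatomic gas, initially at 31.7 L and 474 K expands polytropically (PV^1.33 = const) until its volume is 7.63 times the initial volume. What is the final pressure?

P₁ = nRT₁/V₁ = 4.29×8.314×474/31.7 = 533 kPa.
Polytropic n=1.33: T₂ = T₁(V₁/V₂)^(n−1) = 474×(0.131)^0.33 = 242 K; P₂ = P₁(V₁/V₂)^n = 35.7 kPa.

35.7 kPa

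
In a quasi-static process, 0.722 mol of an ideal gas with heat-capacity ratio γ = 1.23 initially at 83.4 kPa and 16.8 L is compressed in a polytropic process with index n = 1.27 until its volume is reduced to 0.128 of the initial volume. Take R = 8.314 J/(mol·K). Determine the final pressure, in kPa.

1140 kPa

T₁ = P₁V₁/(nR) = 83.4×16.8/(0.722×8.314) = 233 K.
Polytropic n=1.27: T₂ = T₁(V₁/V₂)^(n−1) = 233×(7.81)^0.27 = 407 K; P₂ = P₁(V₁/V₂)^n = 1140 kPa.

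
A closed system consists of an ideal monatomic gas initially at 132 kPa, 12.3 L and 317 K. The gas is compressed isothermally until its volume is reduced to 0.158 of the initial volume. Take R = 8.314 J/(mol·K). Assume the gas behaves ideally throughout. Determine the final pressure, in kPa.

835 kPa

Isothermal: T stays 317 K; PV = const ⇒ V₂ = 1.94 L, P₂ = 835 kPa.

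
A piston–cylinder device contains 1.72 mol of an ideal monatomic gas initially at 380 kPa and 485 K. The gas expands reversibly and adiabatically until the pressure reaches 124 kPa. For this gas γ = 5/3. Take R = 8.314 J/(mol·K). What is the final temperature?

V₁ = nRT₁/P₁ = 1.72×8.314×485/380 = 18.3 L.
Adiabatic: T₂/T₁ = (P₂/P₁)^((γ−1)/γ) ⇒ T₂ = 485×(0.326)^0.400 = 310 K; V₂ = 35.7 L.

310 K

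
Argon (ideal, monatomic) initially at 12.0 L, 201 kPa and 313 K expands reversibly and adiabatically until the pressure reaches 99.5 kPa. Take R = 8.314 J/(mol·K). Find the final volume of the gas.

Adiabatic: T₂/T₁ = (P₂/P₁)^((γ−1)/γ) ⇒ T₂ = 313×(0.495)^0.400 = 236 K; V₂ = 18.3 L.

18.3 L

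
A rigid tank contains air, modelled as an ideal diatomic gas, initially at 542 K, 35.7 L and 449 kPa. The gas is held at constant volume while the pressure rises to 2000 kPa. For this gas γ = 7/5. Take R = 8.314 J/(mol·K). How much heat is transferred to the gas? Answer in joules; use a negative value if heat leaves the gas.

138000 J

n = P₁V₁/(RT₁) = 449×35.7/(8.314×542) = 3.56 mol.
Isochoric: V stays 35.7 L; P/T = const ⇒ T₂ = 2410 K, P₂ = 2000 kPa.
W = 0 (no volume change).
ΔU = nCvΔT = 3.56×20.8×(2410−542) = 138000 J.
Q = ΔU = 138000 J.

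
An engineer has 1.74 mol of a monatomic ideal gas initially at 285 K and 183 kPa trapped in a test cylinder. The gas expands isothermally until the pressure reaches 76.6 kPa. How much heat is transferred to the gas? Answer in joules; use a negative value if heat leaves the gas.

V₁ = nRT₁/P₁ = 1.74×8.314×285/183 = 22.5 L.
Isothermal: T stays 285 K; PV = const ⇒ V₂ = 53.8 L, P₂ = 76.6 kPa.
ΔU = 0 (ideal gas, T constant).
W = nRT ln(V₂/V₁) = 1.74×8.314×285×ln(2.39) = 3590 J.
Q = ΔU + W = 3590 J.

3590 J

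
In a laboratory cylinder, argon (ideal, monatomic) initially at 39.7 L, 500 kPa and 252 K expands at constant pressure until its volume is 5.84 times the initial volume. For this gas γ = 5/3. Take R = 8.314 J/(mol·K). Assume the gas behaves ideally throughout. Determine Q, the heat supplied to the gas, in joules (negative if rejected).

240000 J

n = P₁V₁/(RT₁) = 500×39.7/(8.314×252) = 9.47 mol.
Isobaric: P stays 500 kPa; V/T = const ⇒ T₂ = 1470 K, V₂ = 232 L.
W = PΔV = 500×(232−39.7) kPa·L = 96100 J.
ΔU = nCvΔT = 9.47×12.5×(1470−252) = 144000 J.
Q = ΔU + W = nCpΔT = 240000 J.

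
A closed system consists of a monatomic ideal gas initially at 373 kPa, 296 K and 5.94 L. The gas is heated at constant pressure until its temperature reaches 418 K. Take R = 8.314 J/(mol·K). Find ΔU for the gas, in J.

1370 J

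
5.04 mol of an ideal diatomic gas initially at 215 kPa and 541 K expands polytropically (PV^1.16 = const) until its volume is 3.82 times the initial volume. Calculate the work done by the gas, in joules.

V₁ = nRT₁/P₁ = 5.04×8.314×541/215 = 105 L.
Polytropic n=1.16: T₂ = T₁(V₁/V₂)^(n−1) = 541×(0.262)^0.16 = 437 K; P₂ = P₁(V₁/V₂)^n = 45.4 kPa.
W = (P₁V₁−P₂V₂)/(n−1) = (215×105−45.4×403)/0.16 = 27300 J.

27300 J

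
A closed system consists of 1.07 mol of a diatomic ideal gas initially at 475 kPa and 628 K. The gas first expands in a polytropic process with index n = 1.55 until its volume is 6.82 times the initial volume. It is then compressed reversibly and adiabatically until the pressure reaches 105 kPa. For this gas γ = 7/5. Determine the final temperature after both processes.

332 K

V₁ = nRT₁/P₁ = 1.07×8.314×628/475 = 11.8 L.
Step 1 — Polytropic n=1.55: T₂ = T₁(V₁/V₂)^(n−1) = 628×(0.147)^0.55 = 218 K; P₂ = P₁(V₁/V₂)^n = 24.2 kPa.
W = (P₁V₁−P₂V₂)/(n−1) = (475×11.8−24.2×80.2)/0.55 = 6620 J.
ΔU = nCvΔT = 1.07×20.8×(218−628) = -9110 J.
Q = ΔU + W = -2480 J.
State after step 1: P = 24.2 kPa, V = 80.2 L, T = 218 K.
Step 2 — Adiabatic: T₂/T₁ = (P₂/P₁)^((γ−1)/γ) ⇒ T₂ = 218×(4.33)^0.286 = 332 K; V₂ = 28.1 L.
ΔU = nCvΔT = 1.07×20.8×(332−218) = 2530 J.
Q = 0 for an adiabatic process, so W = −ΔU = -2530 J.
Net over both steps: W = 4100 J, Q = -2480 J, ΔU = -6580 J.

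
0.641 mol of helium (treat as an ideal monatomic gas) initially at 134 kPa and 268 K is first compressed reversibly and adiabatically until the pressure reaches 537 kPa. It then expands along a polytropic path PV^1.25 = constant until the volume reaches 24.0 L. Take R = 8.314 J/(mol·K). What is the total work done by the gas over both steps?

V₁ = nRT₁/P₁ = 0.641×8.314×268/134 = 10.7 L.
Step 1 — Adiabatic: T₂/T₁ = (P₂/P₁)^((γ−1)/γ) ⇒ T₂ = 268×(4.01)^0.400 = 467 K; V₂ = 4.63 L.
ΔU = nCvΔT = 0.641×12.5×(467−268) = 1590 J.
Q = 0 for an adiabatic process, so W = −ΔU = -1590 J.
State after step 1: P = 537 kPa, V = 4.63 L, T = 467 K.
Step 2 — Polytropic n=1.25: T₂ = T₁(V₁/V₂)^(n−1) = 467×(0.193)^0.25 = 310 K; P₂ = P₁(V₁/V₂)^n = 68.7 kPa.
W = (P₁V₁−P₂V₂)/(n−1) = (537×4.63−68.7×24.0)/0.25 = 3360 J.
ΔU = nCvΔT = 0.641×12.5×(310−467) = -1260 J.
Q = ΔU + W = 2100 J.
Net over both steps: W = 1770 J, Q = 2100 J, ΔU = 332 J.

1770 J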